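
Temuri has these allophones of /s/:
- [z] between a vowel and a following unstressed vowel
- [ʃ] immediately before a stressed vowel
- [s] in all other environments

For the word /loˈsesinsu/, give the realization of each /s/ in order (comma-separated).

Occurrence 1 (position 3): immediately before a stressed vowel → [ʃ].
Occurrence 2 (position 5): between a vowel and a following unstressed vowel → [z].
Occurrence 3 (position 8): no conditioning environment matches → elsewhere allophone [s].

[ʃ], [z], [s]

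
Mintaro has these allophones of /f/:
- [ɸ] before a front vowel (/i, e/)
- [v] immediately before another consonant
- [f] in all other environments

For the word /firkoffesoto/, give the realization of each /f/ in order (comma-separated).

[ɸ], [v], [ɸ]

Occurrence 1 (position 1): before a front vowel (/i, e/) → [ɸ].
Occurrence 2 (position 6): immediately before another consonant → [v].
Occurrence 3 (position 7): before a front vowel (/i, e/) → [ɸ].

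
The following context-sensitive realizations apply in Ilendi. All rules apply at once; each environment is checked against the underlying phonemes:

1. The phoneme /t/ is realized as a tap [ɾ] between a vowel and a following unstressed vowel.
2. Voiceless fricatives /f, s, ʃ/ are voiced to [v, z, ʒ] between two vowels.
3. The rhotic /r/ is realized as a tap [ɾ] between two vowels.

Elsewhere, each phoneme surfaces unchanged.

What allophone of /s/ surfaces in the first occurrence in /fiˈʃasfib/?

/s/ (between /a/ and /f/) is in the target of rule 2 but the environment (between two vowels) is not met → [s].

[s]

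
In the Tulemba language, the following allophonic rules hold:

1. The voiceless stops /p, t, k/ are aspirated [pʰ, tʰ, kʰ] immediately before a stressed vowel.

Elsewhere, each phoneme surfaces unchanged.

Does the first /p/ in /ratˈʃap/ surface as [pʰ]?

No

/p/ (word-final): rule 1 targets it, but not immediately before a stressed vowel → unchanged [p].
The actual realization is [p], not [pʰ].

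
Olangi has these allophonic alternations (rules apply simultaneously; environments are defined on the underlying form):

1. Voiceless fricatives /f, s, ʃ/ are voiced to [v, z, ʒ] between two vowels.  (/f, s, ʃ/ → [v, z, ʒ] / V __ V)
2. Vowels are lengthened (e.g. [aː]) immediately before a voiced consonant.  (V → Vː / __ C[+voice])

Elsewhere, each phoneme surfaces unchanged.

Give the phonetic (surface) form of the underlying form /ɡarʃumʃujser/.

/ɡ/ stays [ɡ].
/a/ (between /ɡ/ and /r/): before a voiced consonant, so rule 2 applies → [aː].
/r/ — not in any rule's target class → [r].
/ʃ/ — between /r/ and /u/; rule 1 does not apply here → [ʃ].
/u/ meets the environment for rule 2 (before a voiced consonant) → [uː].
/m/ stays [m].
/ʃ/ — between /m/ and /u/; rule 1 does not apply here → [ʃ].
/u/ (between /ʃ/ and /j/): before a voiced consonant, so rule 2 applies → [uː].
/j/ — not in any rule's target class → [j].
/s/ (between /j/ and /e/) fails the environment for rule 1, so it stays [s].
/e/ — between /s/ and /r/, before a voiced consonant — surfaces as [eː] (rule 2).
/r/ (word-final): no rule targets it → [r].

[ɡaːrʃuːmʃuːjseːr]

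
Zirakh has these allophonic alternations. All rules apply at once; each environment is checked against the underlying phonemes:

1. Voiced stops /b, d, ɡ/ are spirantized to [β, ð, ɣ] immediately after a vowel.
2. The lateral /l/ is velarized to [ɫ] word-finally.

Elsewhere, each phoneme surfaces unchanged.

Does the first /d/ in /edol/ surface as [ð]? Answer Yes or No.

/d/ meets the environment for rule 1 (immediately after a vowel) → [ð].
The actual realization is [ð], which matches [ð].

Yes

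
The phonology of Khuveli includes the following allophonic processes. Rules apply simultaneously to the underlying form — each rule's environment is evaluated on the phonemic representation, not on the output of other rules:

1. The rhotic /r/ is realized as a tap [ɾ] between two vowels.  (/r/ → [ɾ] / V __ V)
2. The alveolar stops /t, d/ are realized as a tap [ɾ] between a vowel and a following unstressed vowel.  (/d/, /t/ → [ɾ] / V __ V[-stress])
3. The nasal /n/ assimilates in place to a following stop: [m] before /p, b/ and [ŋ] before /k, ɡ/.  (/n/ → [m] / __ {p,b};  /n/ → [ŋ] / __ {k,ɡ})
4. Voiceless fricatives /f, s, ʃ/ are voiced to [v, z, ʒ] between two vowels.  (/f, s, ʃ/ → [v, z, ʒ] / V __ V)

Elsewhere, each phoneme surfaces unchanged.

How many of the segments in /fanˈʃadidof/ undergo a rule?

Segments that undergo a rule: /d/ → [ɾ] (rule 2); /d/ → [ɾ] (rule 2).
All other segments surface unchanged.

2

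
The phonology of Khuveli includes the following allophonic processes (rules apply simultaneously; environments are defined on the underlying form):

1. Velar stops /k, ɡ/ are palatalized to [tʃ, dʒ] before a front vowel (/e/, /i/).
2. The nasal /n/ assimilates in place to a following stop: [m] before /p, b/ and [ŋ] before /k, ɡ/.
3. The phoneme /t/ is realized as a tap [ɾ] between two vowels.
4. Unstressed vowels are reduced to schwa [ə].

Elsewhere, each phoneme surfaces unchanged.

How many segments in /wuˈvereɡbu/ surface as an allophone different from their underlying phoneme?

Segments that undergo a rule: /u/ → [ə] (rule 4); /e/ → [ə] (rule 4); /u/ → [ə] (rule 4).
All other segments surface unchanged.

3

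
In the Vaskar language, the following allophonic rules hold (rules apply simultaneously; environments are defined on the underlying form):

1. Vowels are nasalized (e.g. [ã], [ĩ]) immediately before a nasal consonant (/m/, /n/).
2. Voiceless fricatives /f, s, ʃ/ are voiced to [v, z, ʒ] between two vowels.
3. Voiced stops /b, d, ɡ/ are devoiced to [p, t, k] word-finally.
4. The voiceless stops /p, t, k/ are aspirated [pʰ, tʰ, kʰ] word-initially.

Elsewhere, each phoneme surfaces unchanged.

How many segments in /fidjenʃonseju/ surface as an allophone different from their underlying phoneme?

2

Segments that undergo a rule: /e/ → [ẽ] (rule 1); /o/ → [õ] (rule 1).
All other segments surface unchanged.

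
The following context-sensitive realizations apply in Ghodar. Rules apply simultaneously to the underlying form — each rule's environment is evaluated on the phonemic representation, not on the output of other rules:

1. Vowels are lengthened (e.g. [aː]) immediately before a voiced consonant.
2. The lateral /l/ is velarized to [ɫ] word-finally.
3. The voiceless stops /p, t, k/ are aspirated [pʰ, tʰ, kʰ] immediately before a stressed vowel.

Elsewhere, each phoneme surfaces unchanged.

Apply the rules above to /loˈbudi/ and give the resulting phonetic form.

[loːˈbuːdi]

/l/ — word-initial; rule 2 does not apply here → [l].
/o/ (between /l/ and /b/): before a voiced consonant, so rule 1 applies → [oː].
/u/ meets the environment for rule 1 (before a voiced consonant) → [uː].
/i/ (word-final) fails the environment for rule 1, so it stays [i].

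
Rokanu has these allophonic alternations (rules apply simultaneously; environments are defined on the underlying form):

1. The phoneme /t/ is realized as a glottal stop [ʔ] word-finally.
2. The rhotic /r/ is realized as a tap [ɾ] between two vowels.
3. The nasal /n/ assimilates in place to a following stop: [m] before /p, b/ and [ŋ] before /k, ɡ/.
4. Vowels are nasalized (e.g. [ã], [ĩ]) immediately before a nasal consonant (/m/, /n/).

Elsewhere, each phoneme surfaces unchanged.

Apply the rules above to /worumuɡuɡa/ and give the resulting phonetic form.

/w/ (word-initial): no rule targets it → [w].
/o/ (between /w/ and /r/) is in the target of rule 4 but the environment (before a nasal consonant) is not met → [o].
/r/ (between /o/ and /u/) occurs between two vowels → [ɾ] by rule 2.
/u/ (between /r/ and /m/) occurs before a nasal consonant → [ũ] by rule 4.
/m/ stays [m].
/u/ — between /m/ and /ɡ/; rule 4 does not apply here → [u].
/ɡ/ — not in any rule's target class → [ɡ].
/u/ — between /ɡ/ and /ɡ/; rule 4 does not apply here → [u].
/ɡ/ — not in any rule's target class → [ɡ].
/a/ (word-final) fails the environment for rule 4, so it stays [a].

[woɾũmuɡuɡa]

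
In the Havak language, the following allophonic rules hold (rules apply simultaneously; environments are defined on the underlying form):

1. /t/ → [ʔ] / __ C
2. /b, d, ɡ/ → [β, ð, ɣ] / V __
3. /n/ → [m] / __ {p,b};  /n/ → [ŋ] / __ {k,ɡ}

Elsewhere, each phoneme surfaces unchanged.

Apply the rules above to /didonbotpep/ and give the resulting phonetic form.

/d/ (word-initial): rule 2 targets it, but not immediately after a vowel → unchanged [d].
/i/ stays [i].
/d/ (between /i/ and /o/): immediately after a vowel, so rule 2 applies → [ð].
/o/ — not in any rule's target class → [o].
/n/ — between /o/ and /b/, before a labial or velar stop — surfaces as [m] (rule 3).
/b/ (between /n/ and /o/) fails the environment for rule 2, so it stays [b].
/o/ — not in any rule's target class → [o].
Rule 1 applies to /t/ (between /o/ and /p/: immediately before a consonant) → [ʔ].
/p/ (between /t/ and /e/) is unaffected → [p].
/e/ — not in any rule's target class → [e].
/p/ (word-final) is unaffected → [p].

[diðomboʔpep]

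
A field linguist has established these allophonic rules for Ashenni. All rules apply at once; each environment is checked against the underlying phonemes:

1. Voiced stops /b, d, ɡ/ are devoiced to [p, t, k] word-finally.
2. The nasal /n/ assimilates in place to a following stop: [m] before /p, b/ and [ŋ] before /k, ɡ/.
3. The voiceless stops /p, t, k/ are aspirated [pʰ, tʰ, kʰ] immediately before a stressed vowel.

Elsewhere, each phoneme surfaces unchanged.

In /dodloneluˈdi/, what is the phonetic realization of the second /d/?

/d/ (between /o/ and /l/): rule 1 targets it, but not word-finally → unchanged [d].

[d]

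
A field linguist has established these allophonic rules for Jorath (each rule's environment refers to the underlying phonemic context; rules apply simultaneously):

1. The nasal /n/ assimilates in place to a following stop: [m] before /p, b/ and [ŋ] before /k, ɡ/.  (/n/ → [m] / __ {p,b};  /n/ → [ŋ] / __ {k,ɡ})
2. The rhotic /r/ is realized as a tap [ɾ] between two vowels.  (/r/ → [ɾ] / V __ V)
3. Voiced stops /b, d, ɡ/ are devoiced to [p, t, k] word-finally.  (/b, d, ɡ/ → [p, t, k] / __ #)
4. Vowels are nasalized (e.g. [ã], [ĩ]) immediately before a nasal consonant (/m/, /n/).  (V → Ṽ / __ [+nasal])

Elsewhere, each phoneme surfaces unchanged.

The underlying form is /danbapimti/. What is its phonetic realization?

/d/ (word-initial) is in the target of rule 3 but the environment (word-finally) is not met → [d].
/a/ — between /d/ and /n/, before a nasal consonant — surfaces as [ã] (rule 4).
/n/ — between /a/ and /b/, before a labial or velar stop — surfaces as [m] (rule 1).
/b/ (between /n/ and /a/): rule 3 targets it, but not word-finally → unchanged [b].
/a/ (between /b/ and /p/): rule 4 targets it, but not before a nasal consonant → unchanged [a].
/p/ stays [p].
/i/ meets the environment for rule 4 (before a nasal consonant) → [ĩ].
/m/ (between /i/ and /t/): no rule targets it → [m].
/t/ (between /m/ and /i/): no rule targets it → [t].
/i/ — word-final; rule 4 does not apply here → [i].

[dãmbapĩmti]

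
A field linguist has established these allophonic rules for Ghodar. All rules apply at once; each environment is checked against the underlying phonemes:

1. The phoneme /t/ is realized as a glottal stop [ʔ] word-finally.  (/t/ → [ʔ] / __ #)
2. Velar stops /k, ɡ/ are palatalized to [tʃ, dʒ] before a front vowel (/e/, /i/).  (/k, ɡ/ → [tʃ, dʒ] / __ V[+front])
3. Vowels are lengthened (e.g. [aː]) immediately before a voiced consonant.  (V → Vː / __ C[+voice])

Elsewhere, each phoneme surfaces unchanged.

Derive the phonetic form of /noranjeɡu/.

/n/ — not in any rule's target class → [n].
/o/ (between /n/ and /r/): before a voiced consonant, so rule 3 applies → [oː].
/r/ (between /o/ and /a/) is unaffected → [r].
Rule 3 applies to /a/ (between /r/ and /n/: before a voiced consonant) → [aː].
/n/ — not in any rule's target class → [n].
/j/ (between /n/ and /e/): no rule targets it → [j].
/e/ (between /j/ and /ɡ/) occurs before a voiced consonant → [eː] by rule 3.
/ɡ/ (between /e/ and /u/) fails the environment for rule 2, so it stays [ɡ].
/u/ (word-final): rule 3 targets it, but not before a voiced consonant → unchanged [u].

[noːraːnjeːɡu]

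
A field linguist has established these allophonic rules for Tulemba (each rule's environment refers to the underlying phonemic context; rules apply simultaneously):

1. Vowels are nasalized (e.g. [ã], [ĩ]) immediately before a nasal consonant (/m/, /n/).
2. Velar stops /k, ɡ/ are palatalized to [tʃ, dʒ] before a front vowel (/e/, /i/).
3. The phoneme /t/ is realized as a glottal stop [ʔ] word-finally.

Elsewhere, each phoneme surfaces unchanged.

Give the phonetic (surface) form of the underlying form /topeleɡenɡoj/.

[topeledʒẽnɡoj]

/t/ (word-initial) fails the environment for rule 3, so it stays [t].
/o/ — between /t/ and /p/; rule 1 does not apply here → [o].
/e/ (between /p/ and /l/): rule 1 targets it, but not before a nasal consonant → unchanged [e].
/e/ (between /l/ and /ɡ/) is in the target of rule 1 but the environment (before a nasal consonant) is not met → [e].
Rule 2 applies to /ɡ/ (between /e/ and /e/: before a front vowel) → [dʒ].
/e/ (between /ɡ/ and /n/): before a nasal consonant, so rule 1 applies → [ẽ].
/ɡ/ (between /n/ and /o/) fails the environment for rule 2, so it stays [ɡ].
/o/ (between /ɡ/ and /j/) fails the environment for rule 1, so it stays [o].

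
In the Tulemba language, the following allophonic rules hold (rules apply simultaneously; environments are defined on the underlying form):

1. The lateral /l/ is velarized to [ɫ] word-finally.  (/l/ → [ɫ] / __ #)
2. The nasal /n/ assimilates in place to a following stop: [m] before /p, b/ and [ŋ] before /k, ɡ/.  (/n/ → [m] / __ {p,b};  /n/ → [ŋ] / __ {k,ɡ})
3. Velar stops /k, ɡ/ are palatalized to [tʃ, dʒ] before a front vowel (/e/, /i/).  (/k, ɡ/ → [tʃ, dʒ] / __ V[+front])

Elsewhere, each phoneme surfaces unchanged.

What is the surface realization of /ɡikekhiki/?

/ɡ/ (word-initial): before a front vowel, so rule 3 applies → [dʒ].
Rule 3 applies to /k/ (between /i/ and /e/: before a front vowel) → [tʃ].
/k/ — between /e/ and /h/; rule 3 does not apply here → [k].
Rule 3 applies to /k/ (between /i/ and /i/: before a front vowel) → [tʃ].

[dʒitʃekhitʃi]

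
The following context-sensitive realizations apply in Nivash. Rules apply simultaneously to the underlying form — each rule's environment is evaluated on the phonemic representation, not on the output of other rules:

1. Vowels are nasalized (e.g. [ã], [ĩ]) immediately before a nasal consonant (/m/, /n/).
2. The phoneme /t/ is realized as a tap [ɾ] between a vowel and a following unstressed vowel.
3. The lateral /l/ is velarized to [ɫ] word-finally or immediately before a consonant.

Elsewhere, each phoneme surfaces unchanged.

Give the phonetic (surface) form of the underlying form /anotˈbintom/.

[ãnotˈbĩntõm]

/a/ (word-initial): before a nasal consonant, so rule 1 applies → [ã].
/n/ stays [n].
/o/ — between /n/ and /t/; rule 1 does not apply here → [o].
/t/ — between /o/ and /b/; rule 2 does not apply here → [t].
/b/ stays [b].
/i/ — between /b/ and /n/, before a nasal consonant — surfaces as [ĩ] (rule 1).
/n/ (between /i/ and /t/) is unaffected → [n].
/t/ — between /n/ and /o/; rule 2 does not apply here → [t].
/o/ meets the environment for rule 1 (before a nasal consonant) → [õ].
/m/ — not in any rule's target class → [m].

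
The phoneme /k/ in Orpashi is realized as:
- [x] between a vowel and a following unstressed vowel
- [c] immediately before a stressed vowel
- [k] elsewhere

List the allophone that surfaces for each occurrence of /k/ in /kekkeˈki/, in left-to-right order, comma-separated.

Occurrence 1 (position 1): no conditioning environment matches → elsewhere allophone [k].
Occurrence 2 (position 3): no conditioning environment matches → elsewhere allophone [k].
Occurrence 3 (position 4): no conditioning environment matches → elsewhere allophone [k].
Occurrence 4 (position 6): immediately before a stressed vowel → [c].

[k], [k], [k], [c]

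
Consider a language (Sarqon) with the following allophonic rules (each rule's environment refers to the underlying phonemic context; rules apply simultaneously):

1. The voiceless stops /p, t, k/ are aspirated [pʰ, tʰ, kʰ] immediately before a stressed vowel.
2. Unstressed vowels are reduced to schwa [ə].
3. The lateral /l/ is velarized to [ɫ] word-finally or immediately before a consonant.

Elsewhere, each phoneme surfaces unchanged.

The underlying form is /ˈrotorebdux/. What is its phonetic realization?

/r/ (word-initial): no rule targets it → [r].
/o/ — between /r/ and /t/; rule 2 does not apply here → [o].
/t/ — between /o/ and /o/; rule 1 does not apply here → [t].
/o/ meets the environment for rule 2 (in an unstressed syllable) → [ə].
/r/ stays [r].
/e/ (between /r/ and /b/) occurs in an unstressed syllable → [ə] by rule 2.
/b/ — not in any rule's target class → [b].
/d/ (between /b/ and /u/): no rule targets it → [d].
/u/ (between /d/ and /x/) occurs in an unstressed syllable → [ə] by rule 2.
/x/ (word-final) is unaffected → [x].

[ˈrotərəbdəx]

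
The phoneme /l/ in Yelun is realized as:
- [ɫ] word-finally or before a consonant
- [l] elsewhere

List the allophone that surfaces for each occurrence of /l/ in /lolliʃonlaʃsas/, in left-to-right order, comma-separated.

Occurrence 1 (position 1): no conditioning environment matches → elsewhere allophone [l].
Occurrence 2 (position 3): word-finally or before a consonant → [ɫ].
Occurrence 3 (position 4): no conditioning environment matches → elsewhere allophone [l].
Occurrence 4 (position 9): no conditioning environment matches → elsewhere allophone [l].

[l], [ɫ], [l], [l]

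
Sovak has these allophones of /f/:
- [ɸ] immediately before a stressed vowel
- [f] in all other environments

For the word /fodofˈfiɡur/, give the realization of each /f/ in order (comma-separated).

[f], [f], [ɸ]

Occurrence 1 (position 1): no conditioning environment matches → elsewhere allophone [f].
Occurrence 2 (position 5): no conditioning environment matches → elsewhere allophone [f].
Occurrence 3 (position 6): immediately before a stressed vowel → [ɸ].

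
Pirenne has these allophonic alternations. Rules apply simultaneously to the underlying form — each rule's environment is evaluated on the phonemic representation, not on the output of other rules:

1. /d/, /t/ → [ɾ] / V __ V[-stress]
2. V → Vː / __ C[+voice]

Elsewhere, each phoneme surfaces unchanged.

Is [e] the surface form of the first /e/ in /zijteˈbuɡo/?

/e/ meets the environment for rule 2 (before a voiced consonant) → [eː].
The actual realization is [eː], not [e].

No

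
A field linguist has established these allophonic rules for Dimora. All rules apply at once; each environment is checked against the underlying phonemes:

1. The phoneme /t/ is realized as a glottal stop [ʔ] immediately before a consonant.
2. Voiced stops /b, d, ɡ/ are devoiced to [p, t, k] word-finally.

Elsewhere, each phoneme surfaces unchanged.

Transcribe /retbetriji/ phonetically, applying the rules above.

[reʔbeʔriji]

/r/ — not in any rule's target class → [r].
/e/ stays [e].
/t/ (between /e/ and /b/): immediately before a consonant, so rule 1 applies → [ʔ].
/b/ — between /t/ and /e/; rule 2 does not apply here → [b].
/e/ (between /b/ and /t/): no rule targets it → [e].
/t/ (between /e/ and /r/): immediately before a consonant, so rule 1 applies → [ʔ].
/r/ stays [r].
/i/ stays [i].
/j/ stays [j].
/i/ stays [i].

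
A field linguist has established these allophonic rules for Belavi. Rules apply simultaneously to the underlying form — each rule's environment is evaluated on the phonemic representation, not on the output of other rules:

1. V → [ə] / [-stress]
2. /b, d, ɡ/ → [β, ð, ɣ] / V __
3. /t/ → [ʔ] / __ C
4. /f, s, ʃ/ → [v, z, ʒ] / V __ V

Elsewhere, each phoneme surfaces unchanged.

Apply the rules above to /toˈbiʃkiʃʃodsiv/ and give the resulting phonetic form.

[təˈβiʃkəʃʃəðsəv]

/t/ — word-initial; rule 3 does not apply here → [t].
/o/ meets the environment for rule 1 (in an unstressed syllable) → [ə].
/b/ (between /o/ and /i/) occurs immediately after a vowel → [β] by rule 2.
/i/ — between /b/ and /ʃ/; rule 1 does not apply here → [i].
/ʃ/ (between /i/ and /k/): rule 4 targets it, but not between two vowels → unchanged [ʃ].
/k/ (between /ʃ/ and /i/) is unaffected → [k].
Rule 1 applies to /i/ (between /k/ and /ʃ/: in an unstressed syllable) → [ə].
/ʃ/ — between /i/ and /ʃ/; rule 4 does not apply here → [ʃ].
/ʃ/ (between /ʃ/ and /o/) fails the environment for rule 4, so it stays [ʃ].
/o/ (between /ʃ/ and /d/) occurs in an unstressed syllable → [ə] by rule 1.
/d/ (between /o/ and /s/): immediately after a vowel, so rule 2 applies → [ð].
/s/ (between /d/ and /i/) fails the environment for rule 4, so it stays [s].
/i/ (between /s/ and /v/): in an unstressed syllable, so rule 1 applies → [ə].
/v/ stays [v].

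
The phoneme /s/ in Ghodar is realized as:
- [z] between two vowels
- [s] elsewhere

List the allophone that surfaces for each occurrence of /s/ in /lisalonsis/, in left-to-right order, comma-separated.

[z], [s], [s]

Occurrence 1 (position 3): between two vowels → [z].
Occurrence 2 (position 8): no conditioning environment matches → elsewhere allophone [s].
Occurrence 3 (position 10): no conditioning environment matches → elsewhere allophone [s].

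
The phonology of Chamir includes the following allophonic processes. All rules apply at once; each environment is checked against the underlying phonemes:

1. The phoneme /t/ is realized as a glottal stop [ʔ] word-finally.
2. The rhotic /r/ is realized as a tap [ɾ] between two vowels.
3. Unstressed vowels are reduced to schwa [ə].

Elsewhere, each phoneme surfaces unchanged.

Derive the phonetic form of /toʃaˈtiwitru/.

/t/ — word-initial; rule 1 does not apply here → [t].
/o/ (between /t/ and /ʃ/): in an unstressed syllable, so rule 3 applies → [ə].
/ʃ/ stays [ʃ].
/a/ meets the environment for rule 3 (in an unstressed syllable) → [ə].
/t/ (between /a/ and /i/) fails the environment for rule 1, so it stays [t].
/i/ — between /t/ and /w/; rule 3 does not apply here → [i].
/w/ stays [w].
/i/ (between /w/ and /t/) occurs in an unstressed syllable → [ə] by rule 3.
/t/ — between /i/ and /r/; rule 1 does not apply here → [t].
/r/ (between /t/ and /u/): rule 2 targets it, but not between two vowels → unchanged [r].
/u/ meets the environment for rule 3 (in an unstressed syllable) → [ə].

[təʃəˈtiwətrə]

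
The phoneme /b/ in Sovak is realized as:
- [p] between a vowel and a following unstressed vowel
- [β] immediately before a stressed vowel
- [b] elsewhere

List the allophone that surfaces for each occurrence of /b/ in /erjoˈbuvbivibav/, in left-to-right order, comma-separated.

[β], [b], [p]

Occurrence 1 (position 5): immediately before a stressed vowel → [β].
Occurrence 2 (position 8): no conditioning environment matches → elsewhere allophone [b].
Occurrence 3 (position 12): between a vowel and a following unstressed vowel → [p].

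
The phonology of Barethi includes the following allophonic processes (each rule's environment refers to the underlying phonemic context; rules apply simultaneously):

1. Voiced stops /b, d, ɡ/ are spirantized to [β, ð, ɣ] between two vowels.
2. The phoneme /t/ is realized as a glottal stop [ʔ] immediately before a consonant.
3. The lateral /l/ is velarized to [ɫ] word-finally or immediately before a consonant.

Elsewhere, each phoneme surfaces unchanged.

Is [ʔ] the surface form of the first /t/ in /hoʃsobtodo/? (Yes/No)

No

/t/ (between /b/ and /o/) fails the environment for rule 2, so it stays [t].
The actual realization is [t], not [ʔ].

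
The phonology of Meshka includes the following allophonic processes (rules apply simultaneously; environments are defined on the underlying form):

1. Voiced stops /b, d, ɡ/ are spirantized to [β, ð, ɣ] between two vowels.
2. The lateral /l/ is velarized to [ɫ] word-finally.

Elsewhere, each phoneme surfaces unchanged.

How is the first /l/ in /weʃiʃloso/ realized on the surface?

/l/ — between /ʃ/ and /o/; rule 2 does not apply here → [l].

[l]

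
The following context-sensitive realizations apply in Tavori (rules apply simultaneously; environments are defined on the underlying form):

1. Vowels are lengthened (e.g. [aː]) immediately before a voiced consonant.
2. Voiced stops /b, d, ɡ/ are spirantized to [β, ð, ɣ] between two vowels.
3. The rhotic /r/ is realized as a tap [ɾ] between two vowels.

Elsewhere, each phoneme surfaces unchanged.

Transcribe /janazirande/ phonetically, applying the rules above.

/j/ (word-initial) is unaffected → [j].
/a/ — between /j/ and /n/, before a voiced consonant — surfaces as [aː] (rule 1).
/n/ (between /a/ and /a/) is unaffected → [n].
/a/ meets the environment for rule 1 (before a voiced consonant) → [aː].
/z/ stays [z].
/i/ (between /z/ and /r/): before a voiced consonant, so rule 1 applies → [iː].
/r/ (between /i/ and /a/): between two vowels, so rule 3 applies → [ɾ].
/a/ meets the environment for rule 1 (before a voiced consonant) → [aː].
/n/ stays [n].
/d/ — between /n/ and /e/; rule 2 does not apply here → [d].
/e/ (word-final) fails the environment for rule 1, so it stays [e].

[jaːnaːziːɾaːnde]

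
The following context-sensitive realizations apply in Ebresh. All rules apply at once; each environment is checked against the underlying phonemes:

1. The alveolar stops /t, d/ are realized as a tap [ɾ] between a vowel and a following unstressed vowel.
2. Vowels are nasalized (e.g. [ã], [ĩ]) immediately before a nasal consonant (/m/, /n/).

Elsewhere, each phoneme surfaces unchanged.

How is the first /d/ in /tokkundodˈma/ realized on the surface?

/d/ — between /n/ and /o/; rule 1 does not apply here → [d].

[d]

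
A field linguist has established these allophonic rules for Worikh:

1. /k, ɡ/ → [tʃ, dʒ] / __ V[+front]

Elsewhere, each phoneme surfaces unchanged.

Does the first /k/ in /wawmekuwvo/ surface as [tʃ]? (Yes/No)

No

/k/ (between /e/ and /u/) fails the environment for rule 1, so it stays [k].
The actual realization is [k], not [tʃ].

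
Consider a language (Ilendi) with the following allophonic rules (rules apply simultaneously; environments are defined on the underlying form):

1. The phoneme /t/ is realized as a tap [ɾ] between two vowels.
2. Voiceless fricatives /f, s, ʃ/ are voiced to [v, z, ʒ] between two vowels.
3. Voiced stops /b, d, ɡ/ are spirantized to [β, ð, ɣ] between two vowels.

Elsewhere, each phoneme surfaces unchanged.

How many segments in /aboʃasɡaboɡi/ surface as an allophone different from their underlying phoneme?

4

Segments that undergo a rule: /b/ → [β] (rule 3); /ʃ/ → [ʒ] (rule 2); /b/ → [β] (rule 3); /ɡ/ → [ɣ] (rule 3).
All other segments surface unchanged.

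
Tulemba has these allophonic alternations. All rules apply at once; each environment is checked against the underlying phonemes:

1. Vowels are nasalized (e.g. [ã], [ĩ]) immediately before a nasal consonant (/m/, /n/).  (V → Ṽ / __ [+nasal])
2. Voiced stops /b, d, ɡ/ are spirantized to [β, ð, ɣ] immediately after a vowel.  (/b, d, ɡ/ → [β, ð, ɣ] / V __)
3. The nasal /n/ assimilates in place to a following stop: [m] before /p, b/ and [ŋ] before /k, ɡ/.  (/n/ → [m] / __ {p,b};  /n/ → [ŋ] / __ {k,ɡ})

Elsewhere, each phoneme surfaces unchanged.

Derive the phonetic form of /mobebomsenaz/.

[moβeβõmsẽnaz]

/m/ (word-initial): no rule targets it → [m].
/o/ (between /m/ and /b/) is in the target of rule 1 but the environment (before a nasal consonant) is not met → [o].
Rule 2 applies to /b/ (between /o/ and /e/: immediately after a vowel) → [β].
/e/ (between /b/ and /b/) is in the target of rule 1 but the environment (before a nasal consonant) is not met → [e].
/b/ (between /e/ and /o/) occurs immediately after a vowel → [β] by rule 2.
/o/ meets the environment for rule 1 (before a nasal consonant) → [õ].
/m/ (between /o/ and /s/): no rule targets it → [m].
/s/ — not in any rule's target class → [s].
/e/ (between /s/ and /n/) occurs before a nasal consonant → [ẽ] by rule 1.
/n/ (between /e/ and /a/) fails the environment for rule 3, so it stays [n].
/a/ (between /n/ and /z/) fails the environment for rule 1, so it stays [a].
/z/ stays [z].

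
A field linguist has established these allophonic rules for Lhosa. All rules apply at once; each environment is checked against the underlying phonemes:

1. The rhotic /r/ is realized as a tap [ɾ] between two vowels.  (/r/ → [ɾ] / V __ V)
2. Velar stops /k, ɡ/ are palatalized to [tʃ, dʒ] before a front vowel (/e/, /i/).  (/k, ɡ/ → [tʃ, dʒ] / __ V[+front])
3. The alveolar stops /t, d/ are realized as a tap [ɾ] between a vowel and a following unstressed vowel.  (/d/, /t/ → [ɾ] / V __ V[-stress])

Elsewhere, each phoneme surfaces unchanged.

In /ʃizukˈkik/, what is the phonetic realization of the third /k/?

[k]

/k/ (word-final): rule 2 targets it, but not before a front vowel → unchanged [k].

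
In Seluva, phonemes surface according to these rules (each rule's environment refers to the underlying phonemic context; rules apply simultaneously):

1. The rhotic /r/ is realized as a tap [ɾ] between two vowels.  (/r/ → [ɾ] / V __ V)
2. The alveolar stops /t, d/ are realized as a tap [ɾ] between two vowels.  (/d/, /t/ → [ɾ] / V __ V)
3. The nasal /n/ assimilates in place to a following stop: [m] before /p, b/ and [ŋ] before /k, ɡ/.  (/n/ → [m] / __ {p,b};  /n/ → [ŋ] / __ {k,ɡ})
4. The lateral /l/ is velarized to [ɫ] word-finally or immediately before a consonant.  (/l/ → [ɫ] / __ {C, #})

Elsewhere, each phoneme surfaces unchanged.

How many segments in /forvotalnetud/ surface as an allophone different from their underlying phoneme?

3

Segments that undergo a rule: /t/ → [ɾ] (rule 2); /l/ → [ɫ] (rule 4); /t/ → [ɾ] (rule 2).
All other segments surface unchanged.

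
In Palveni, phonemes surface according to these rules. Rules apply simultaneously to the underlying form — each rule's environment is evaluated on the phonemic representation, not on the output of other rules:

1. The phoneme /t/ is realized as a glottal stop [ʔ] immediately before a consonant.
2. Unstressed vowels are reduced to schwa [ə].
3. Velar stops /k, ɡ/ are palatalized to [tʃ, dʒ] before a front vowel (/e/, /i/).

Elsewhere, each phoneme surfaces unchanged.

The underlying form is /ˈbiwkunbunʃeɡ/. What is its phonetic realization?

[ˈbiwkənbənʃəɡ]

/b/ stays [b].
/i/ — between /b/ and /w/; rule 2 does not apply here → [i].
/w/ (between /i/ and /k/): no rule targets it → [w].
/k/ — between /w/ and /u/; rule 3 does not apply here → [k].
/u/ (between /k/ and /n/): in an unstressed syllable, so rule 2 applies → [ə].
/n/ (between /u/ and /b/): no rule targets it → [n].
/b/ (between /n/ and /u/): no rule targets it → [b].
/u/ meets the environment for rule 2 (in an unstressed syllable) → [ə].
/n/ stays [n].
/ʃ/ — not in any rule's target class → [ʃ].
/e/ (between /ʃ/ and /ɡ/): in an unstressed syllable, so rule 2 applies → [ə].
/ɡ/ (word-final) is in the target of rule 3 but the environment (before a front vowel) is not met → [ɡ].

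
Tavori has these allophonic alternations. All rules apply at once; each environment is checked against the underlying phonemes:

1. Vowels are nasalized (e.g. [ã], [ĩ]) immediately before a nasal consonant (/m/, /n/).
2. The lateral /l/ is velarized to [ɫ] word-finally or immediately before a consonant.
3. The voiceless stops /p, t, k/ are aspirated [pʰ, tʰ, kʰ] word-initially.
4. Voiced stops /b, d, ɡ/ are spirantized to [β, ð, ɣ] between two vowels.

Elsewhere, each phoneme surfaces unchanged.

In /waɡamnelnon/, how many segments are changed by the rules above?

4

Segments that undergo a rule: /ɡ/ → [ɣ] (rule 4); /a/ → [ã] (rule 1); /l/ → [ɫ] (rule 2); /o/ → [õ] (rule 1).
All other segments surface unchanged.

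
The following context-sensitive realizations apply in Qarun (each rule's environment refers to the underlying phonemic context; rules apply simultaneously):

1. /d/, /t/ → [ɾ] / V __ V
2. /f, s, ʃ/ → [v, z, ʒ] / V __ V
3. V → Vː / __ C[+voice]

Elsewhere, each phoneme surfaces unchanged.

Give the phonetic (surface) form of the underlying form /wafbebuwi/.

[wafbeːbuːwi]

/w/ — not in any rule's target class → [w].
/a/ (between /w/ and /f/) fails the environment for rule 3, so it stays [a].
/f/ (between /a/ and /b/) is in the target of rule 2 but the environment (between two vowels) is not met → [f].
/b/ (between /f/ and /e/): no rule targets it → [b].
Rule 3 applies to /e/ (between /b/ and /b/: before a voiced consonant) → [eː].
/b/ — not in any rule's target class → [b].
/u/ meets the environment for rule 3 (before a voiced consonant) → [uː].
/w/ — not in any rule's target class → [w].
/i/ (word-final) fails the environment for rule 3, so it stays [i].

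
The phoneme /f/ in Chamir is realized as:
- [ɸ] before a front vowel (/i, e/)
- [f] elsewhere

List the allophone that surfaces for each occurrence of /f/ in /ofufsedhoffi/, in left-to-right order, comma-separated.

[f], [f], [f], [ɸ]

Occurrence 1 (position 2): no conditioning environment matches → elsewhere allophone [f].
Occurrence 2 (position 4): no conditioning environment matches → elsewhere allophone [f].
Occurrence 3 (position 10): no conditioning environment matches → elsewhere allophone [f].
Occurrence 4 (position 11): before a front vowel (/i, e/) → [ɸ].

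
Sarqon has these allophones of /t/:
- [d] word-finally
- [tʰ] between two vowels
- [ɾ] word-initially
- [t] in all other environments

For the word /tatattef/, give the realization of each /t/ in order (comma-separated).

[ɾ], [tʰ], [t], [t]

Occurrence 1 (position 1): word-initially → [ɾ].
Occurrence 2 (position 3): between two vowels → [tʰ].
Occurrence 3 (position 5): no conditioning environment matches → elsewhere allophone [t].
Occurrence 4 (position 6): no conditioning environment matches → elsewhere allophone [t].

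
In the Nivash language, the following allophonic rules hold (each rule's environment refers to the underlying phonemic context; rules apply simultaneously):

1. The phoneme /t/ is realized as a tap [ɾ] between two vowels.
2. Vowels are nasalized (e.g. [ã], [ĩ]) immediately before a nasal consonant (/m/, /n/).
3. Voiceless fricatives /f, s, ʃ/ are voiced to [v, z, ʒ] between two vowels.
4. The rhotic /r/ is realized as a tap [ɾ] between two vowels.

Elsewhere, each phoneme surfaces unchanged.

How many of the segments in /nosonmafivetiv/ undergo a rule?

4

Segments that undergo a rule: /s/ → [z] (rule 3); /o/ → [õ] (rule 2); /f/ → [v] (rule 3); /t/ → [ɾ] (rule 1).
All other segments surface unchanged.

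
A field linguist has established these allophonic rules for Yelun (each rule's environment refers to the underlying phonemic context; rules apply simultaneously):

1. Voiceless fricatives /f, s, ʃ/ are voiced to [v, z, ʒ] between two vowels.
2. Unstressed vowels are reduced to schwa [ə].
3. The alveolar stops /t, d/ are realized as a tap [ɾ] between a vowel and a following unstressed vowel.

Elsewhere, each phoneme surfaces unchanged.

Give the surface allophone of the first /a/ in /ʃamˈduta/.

[ə]

/a/ meets the environment for rule 2 (in an unstressed syllable) → [ə].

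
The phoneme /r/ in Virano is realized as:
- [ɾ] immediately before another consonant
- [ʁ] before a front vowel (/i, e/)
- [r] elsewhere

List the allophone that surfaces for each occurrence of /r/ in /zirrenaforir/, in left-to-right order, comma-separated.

Occurrence 1 (position 3): immediately before another consonant → [ɾ].
Occurrence 2 (position 4): before a front vowel (/i, e/) → [ʁ].
Occurrence 3 (position 10): before a front vowel (/i, e/) → [ʁ].
Occurrence 4 (position 12): no conditioning environment matches → elsewhere allophone [r].

[ɾ], [ʁ], [ʁ], [r]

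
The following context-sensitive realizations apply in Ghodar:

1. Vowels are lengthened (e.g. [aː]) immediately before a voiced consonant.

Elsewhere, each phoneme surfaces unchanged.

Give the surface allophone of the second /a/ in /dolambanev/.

[aː]

Rule 1 applies to /a/ (between /b/ and /n/: before a voiced consonant) → [aː].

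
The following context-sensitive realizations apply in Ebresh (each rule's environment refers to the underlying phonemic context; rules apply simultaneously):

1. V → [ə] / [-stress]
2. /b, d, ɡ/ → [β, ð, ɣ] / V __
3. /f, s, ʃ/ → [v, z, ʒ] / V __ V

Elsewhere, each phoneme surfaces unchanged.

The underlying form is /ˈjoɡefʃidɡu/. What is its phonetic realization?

/j/ (word-initial): no rule targets it → [j].
/o/ (between /j/ and /ɡ/) fails the environment for rule 1, so it stays [o].
/ɡ/ meets the environment for rule 2 (immediately after a vowel) → [ɣ].
/e/ meets the environment for rule 1 (in an unstressed syllable) → [ə].
/f/ (between /e/ and /ʃ/) fails the environment for rule 3, so it stays [f].
/ʃ/ (between /f/ and /i/) is in the target of rule 3 but the environment (between two vowels) is not met → [ʃ].
/i/ meets the environment for rule 1 (in an unstressed syllable) → [ə].
Rule 2 applies to /d/ (between /i/ and /ɡ/: immediately after a vowel) → [ð].
/ɡ/ — between /d/ and /u/; rule 2 does not apply here → [ɡ].
Rule 1 applies to /u/ (word-final: in an unstressed syllable) → [ə].

[ˈjoɣəfʃəðɡə]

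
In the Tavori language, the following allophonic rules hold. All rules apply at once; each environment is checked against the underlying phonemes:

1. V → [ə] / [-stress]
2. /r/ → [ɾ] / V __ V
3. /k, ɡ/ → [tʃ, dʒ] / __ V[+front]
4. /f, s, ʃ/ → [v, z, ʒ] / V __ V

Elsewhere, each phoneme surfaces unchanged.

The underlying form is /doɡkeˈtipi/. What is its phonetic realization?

[dəɡtʃəˈtipə]

/d/ (word-initial): no rule targets it → [d].
/o/ (between /d/ and /ɡ/) occurs in an unstressed syllable → [ə] by rule 1.
/ɡ/ (between /o/ and /k/): rule 3 targets it, but not before a front vowel → unchanged [ɡ].
/k/ (between /ɡ/ and /e/) occurs before a front vowel → [tʃ] by rule 3.
/e/ meets the environment for rule 1 (in an unstressed syllable) → [ə].
/t/ — not in any rule's target class → [t].
/i/ (between /t/ and /p/) fails the environment for rule 1, so it stays [i].
/p/ (between /i/ and /i/): no rule targets it → [p].
/i/ (word-final) occurs in an unstressed syllable → [ə] by rule 1.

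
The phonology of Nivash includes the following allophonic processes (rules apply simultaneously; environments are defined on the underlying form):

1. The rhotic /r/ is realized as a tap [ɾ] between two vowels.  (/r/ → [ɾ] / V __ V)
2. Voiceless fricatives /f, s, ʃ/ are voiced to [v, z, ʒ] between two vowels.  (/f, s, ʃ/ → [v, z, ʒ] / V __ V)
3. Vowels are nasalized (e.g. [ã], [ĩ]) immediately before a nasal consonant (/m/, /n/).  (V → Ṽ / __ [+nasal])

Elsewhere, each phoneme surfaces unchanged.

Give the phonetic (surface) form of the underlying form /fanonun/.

[fãnõnũn]

/f/ — word-initial; rule 2 does not apply here → [f].
/a/ meets the environment for rule 3 (before a nasal consonant) → [ã].
/n/ (between /a/ and /o/) is unaffected → [n].
/o/ — between /n/ and /n/, before a nasal consonant — surfaces as [õ] (rule 3).
/n/ (between /o/ and /u/): no rule targets it → [n].
/u/ (between /n/ and /n/) occurs before a nasal consonant → [ũ] by rule 3.
/n/ (word-final): no rule targets it → [n].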